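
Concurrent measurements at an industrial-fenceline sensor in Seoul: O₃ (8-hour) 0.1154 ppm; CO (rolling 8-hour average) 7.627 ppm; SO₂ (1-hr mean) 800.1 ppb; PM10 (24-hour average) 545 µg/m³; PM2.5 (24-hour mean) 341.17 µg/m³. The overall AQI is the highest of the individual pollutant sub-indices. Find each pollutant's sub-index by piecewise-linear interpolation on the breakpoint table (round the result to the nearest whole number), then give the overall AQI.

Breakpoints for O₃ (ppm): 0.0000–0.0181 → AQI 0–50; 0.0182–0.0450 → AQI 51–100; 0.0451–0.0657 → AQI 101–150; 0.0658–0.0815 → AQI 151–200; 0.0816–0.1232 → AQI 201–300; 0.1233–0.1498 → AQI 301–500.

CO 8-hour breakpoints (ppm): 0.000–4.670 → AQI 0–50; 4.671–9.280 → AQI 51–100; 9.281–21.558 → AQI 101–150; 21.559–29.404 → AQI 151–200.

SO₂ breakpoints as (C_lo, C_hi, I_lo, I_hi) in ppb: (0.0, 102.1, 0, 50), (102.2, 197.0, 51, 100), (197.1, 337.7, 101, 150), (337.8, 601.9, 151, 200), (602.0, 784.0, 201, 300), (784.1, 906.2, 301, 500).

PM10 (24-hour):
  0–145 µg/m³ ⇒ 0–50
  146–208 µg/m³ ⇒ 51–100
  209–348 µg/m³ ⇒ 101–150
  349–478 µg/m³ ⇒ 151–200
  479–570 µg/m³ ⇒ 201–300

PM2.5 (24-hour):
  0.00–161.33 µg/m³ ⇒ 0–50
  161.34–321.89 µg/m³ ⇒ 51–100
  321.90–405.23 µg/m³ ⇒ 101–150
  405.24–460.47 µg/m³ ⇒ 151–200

327

O₃: 0.1154 lies in 0.0816–0.1232, so I_lo=201, I_hi=300, C_lo=0.0816, C_hi=0.1232.
(300−201)/(0.1232−0.0816) × (0.1154−0.0816) + 201 = 99/0.0416 × 0.0338 + 201 ≈ 281.44 → 281.
CO: row 4.671–9.280 (AQI 51–100). (100−51)·(7.627−4.671)/(9.280−4.671) + 51 = 49·2.956/4.609 + 51 ≈ 82.43 → 82.
SO₂: 800.1 ∈ [784.1, 906.2] ↔ index [301, 500].
301 + (800.1−784.1)·(500−301)/(906.2−784.1) = 301 + 16.0·199/122.1 ≈ 327.08, so AQI = 327.
PM10: 545 ∈ [479, 570] ↔ index [201, 300].
201 + (545−479)·(300−201)/(570−479) = 201 + 66·99/91 ≈ 272.80, so AQI = 273.
PM2.5: 341.17 ∈ [321.90, 405.23] ↔ index [101, 150].
101 + (341.17−321.90)·(150−101)/(405.23−321.90) = 101 + 19.27·49/83.33 ≈ 112.33, so AQI = 112.
Sub-indices: O₃→281, CO→82, SO₂→327, PM10→273, PM2.5→112. Overall AQI = max = 327; dominant pollutant is SO₂.
AQI 327: Hazardous.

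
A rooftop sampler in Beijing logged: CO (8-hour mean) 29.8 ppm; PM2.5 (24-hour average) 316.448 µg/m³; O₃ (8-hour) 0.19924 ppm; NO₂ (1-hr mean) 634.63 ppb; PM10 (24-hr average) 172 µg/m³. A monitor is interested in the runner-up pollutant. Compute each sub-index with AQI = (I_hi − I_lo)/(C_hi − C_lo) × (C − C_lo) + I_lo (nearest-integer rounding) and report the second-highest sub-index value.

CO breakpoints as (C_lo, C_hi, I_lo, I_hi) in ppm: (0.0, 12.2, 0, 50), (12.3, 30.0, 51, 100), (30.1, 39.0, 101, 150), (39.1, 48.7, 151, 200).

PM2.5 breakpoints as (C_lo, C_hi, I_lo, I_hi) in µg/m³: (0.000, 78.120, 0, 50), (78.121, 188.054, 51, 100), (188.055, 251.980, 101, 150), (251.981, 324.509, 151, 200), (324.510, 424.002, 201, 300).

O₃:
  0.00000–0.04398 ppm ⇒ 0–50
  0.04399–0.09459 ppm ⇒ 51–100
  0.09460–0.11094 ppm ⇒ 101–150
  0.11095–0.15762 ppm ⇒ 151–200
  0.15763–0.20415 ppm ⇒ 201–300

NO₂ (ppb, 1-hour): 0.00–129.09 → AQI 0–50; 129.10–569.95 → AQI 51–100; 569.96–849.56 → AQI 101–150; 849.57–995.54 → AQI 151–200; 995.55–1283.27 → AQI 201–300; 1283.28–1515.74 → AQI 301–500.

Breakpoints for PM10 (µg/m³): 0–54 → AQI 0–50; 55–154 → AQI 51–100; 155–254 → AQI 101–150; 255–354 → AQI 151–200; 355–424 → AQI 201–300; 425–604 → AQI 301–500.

CO: row 12.3–30.0 (AQI 51–100). (100−51)·(29.8−12.3)/(30.0−12.3) + 51 = 49·17.5/17.7 + 51 ≈ 99.45 → 99.
PM2.5: row 251.981–324.509 (AQI 151–200). (200−151)·(316.448−251.981)/(324.509−251.981) + 151 = 49·64.467/72.528 + 151 ≈ 194.55 → 195.
O₃: 0.19924 ∈ [0.15763, 0.20415] ↔ index [201, 300].
201 + (0.19924−0.15763)·(300−201)/(0.20415−0.15763) = 201 + 0.04161·99/0.04652 ≈ 289.55, so AQI = 290.
NO₂ 634.63: bracket 569.96–849.56 → index 101–150; slope 49/279.60, offset 64.67.
AQI = 101 + 49/279.60·64.67 ≈ 112.33 ⇒ 112.
PM10: 172 lies in 155–254, so I_lo=101, I_hi=150, C_lo=155, C_hi=254.
(150−101)/(254−155) × (172−155) + 101 = 49/99 × 17 + 101 ≈ 109.41 → 109.
Sub-indices: CO→99, PM2.5→195, O₃→290, NO₂→112, PM10→109. Ranked high→low: 290, 195, 112, 109, 99. Second-highest sub-index = 195.

195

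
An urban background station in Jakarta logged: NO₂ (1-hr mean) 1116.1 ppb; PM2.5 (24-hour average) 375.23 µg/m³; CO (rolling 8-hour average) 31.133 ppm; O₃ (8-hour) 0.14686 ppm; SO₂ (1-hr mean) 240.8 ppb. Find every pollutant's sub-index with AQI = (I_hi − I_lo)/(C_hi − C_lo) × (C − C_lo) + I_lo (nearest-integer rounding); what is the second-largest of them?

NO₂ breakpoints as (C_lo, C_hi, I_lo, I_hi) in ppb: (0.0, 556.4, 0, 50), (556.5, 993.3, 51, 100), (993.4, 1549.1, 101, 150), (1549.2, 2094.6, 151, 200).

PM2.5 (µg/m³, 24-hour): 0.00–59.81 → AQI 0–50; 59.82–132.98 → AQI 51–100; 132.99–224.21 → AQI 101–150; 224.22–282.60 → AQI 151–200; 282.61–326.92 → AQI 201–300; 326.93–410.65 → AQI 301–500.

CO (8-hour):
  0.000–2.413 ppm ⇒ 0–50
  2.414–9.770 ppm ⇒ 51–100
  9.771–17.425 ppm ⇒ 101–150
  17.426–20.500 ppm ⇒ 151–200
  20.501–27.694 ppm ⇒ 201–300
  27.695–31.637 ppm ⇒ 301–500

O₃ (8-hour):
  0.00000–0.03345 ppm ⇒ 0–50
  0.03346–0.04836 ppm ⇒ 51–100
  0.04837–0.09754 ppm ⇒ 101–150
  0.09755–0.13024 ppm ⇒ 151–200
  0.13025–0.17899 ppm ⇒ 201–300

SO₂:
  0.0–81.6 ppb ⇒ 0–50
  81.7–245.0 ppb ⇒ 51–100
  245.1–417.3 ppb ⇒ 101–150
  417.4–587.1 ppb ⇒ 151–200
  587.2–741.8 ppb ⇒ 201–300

NO₂ 1116.1: bracket 993.4–1549.1 → index 101–150; slope 49/555.7, offset 122.7.
AQI = 101 + 49/555.7·122.7 ≈ 111.82 ⇒ 112.
PM2.5: 375.23 lies in 326.93–410.65, so I_lo=301, I_hi=500, C_lo=326.93, C_hi=410.65.
(500−301)/(410.65−326.93) × (375.23−326.93) + 301 = 199/83.72 × 48.30 + 301 ≈ 415.81 → 416.
CO 31.133: bracket 27.695–31.637 → index 301–500; slope 199/3.942, offset 3.438.
AQI = 301 + 199/3.942·3.438 ≈ 474.56 ⇒ 475.
O₃: 0.14686 ∈ [0.13025, 0.17899] ↔ index [201, 300].
201 + (0.14686−0.13025)·(300−201)/(0.17899−0.13025) = 201 + 0.01661·99/0.04874 ≈ 234.74, so AQI = 235.
SO₂ 240.8: bracket 81.7–245.0 → index 51–100; slope 49/163.3, offset 159.1.
AQI = 51 + 49/163.3·159.1 ≈ 98.74 ⇒ 99.
Sub-indices: NO₂→112, PM2.5→416, CO→475, O₃→235, SO₂→99. Ranked high→low: 475, 416, 235, 112, 99. Second-highest sub-index = 416.

416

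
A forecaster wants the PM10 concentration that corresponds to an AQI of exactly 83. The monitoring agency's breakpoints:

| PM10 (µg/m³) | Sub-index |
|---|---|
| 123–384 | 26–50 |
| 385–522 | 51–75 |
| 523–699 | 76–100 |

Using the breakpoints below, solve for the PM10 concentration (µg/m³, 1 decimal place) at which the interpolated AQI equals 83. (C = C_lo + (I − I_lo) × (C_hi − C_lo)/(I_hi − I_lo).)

574.3

AQI 83 lies in the 76–100 band, which corresponds to 523–699 µg/m³.
C = 523 + (83−76)×(699−523)/(100−76) = 523 + 7×176/24 ≈ 574.333 µg/m³ → 574.3 µg/m³ to 1 dp.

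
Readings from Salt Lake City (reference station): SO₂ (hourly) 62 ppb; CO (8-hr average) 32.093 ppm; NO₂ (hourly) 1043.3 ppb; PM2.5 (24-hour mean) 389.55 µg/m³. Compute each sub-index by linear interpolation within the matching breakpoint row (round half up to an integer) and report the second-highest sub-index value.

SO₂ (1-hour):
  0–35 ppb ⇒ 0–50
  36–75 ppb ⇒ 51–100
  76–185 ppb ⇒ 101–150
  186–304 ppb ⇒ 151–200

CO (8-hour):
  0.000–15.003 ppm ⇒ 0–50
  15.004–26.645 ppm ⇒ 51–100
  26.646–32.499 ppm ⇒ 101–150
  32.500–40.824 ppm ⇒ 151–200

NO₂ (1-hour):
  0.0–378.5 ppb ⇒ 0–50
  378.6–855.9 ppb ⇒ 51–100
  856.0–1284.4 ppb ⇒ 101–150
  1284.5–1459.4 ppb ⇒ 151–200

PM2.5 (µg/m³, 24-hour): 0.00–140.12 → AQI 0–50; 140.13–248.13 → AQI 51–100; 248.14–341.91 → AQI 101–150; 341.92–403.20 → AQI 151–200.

147

SO₂: 62 ∈ [36, 75] ↔ index [51, 100].
51 + (62−36)·(100−51)/(75−36) = 51 + 26·49/39 ≈ 83.67, so AQI = 84.
CO 32.093: bracket 26.646–32.499 → index 101–150; slope 49/5.853, offset 5.447.
AQI = 101 + 49/5.853·5.447 ≈ 146.60 ⇒ 147.
NO₂: row 856.0–1284.4 (AQI 101–150). (150−101)·(1043.3−856.0)/(1284.4−856.0) + 101 = 49·187.3/428.4 + 101 ≈ 122.42 → 122.
PM2.5: 389.55 ∈ [341.92, 403.20] ↔ index [151, 200].
151 + (389.55−341.92)·(200−151)/(403.20−341.92) = 151 + 47.63·49/61.28 ≈ 189.09, so AQI = 189.
Sub-indices: SO₂→84, CO→147, NO₂→122, PM2.5→189. Ranked high→low: 189, 147, 122, 84. Second-highest sub-index = 147.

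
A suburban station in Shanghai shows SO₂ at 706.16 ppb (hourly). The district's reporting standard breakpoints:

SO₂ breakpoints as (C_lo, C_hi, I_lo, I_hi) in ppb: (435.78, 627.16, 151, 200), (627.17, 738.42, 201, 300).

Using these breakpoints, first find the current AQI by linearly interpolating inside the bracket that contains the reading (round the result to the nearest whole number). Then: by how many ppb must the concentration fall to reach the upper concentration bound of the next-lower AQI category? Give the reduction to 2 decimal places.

SO₂: row 627.17–738.42 (AQI 201–300). (300−201)·(706.16−627.17)/(738.42−627.17) + 201 = 99·78.99/111.25 + 201 ≈ 271.29 → 271.
Current AQI 271 is in the Very Unhealthy range (201–300). The next-lower category tops out at AQI 200, whose upper concentration bound is 627.16 ppb.
Reduction needed = 706.16 − 627.16 = 79.00 ppb.

79.00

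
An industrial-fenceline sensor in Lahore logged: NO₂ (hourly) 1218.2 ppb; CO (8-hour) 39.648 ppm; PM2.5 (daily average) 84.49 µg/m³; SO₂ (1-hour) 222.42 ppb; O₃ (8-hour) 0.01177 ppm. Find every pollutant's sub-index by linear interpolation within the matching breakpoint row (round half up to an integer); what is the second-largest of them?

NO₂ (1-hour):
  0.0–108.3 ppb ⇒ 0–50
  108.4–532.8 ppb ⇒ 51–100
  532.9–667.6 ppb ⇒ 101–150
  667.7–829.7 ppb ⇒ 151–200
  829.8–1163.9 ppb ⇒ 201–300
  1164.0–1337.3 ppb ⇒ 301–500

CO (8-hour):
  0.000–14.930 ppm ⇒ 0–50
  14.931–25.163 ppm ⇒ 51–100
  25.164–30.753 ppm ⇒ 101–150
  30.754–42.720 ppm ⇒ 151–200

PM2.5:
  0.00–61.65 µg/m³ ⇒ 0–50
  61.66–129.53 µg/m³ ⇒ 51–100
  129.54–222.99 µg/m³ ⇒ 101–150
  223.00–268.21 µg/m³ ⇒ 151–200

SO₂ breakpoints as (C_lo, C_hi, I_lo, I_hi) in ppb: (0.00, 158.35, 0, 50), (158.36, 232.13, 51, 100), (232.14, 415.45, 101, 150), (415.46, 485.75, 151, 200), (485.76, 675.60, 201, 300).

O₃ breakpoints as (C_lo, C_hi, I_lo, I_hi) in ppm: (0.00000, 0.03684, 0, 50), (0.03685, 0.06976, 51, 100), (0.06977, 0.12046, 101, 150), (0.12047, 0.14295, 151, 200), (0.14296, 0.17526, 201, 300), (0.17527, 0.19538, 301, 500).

NO₂: 1218.2 ∈ [1164.0, 1337.3] ↔ index [301, 500].
301 + (1218.2−1164.0)·(500−301)/(1337.3−1164.0) = 301 + 54.2·199/173.3 ≈ 363.24, so AQI = 363.
CO: 39.648 lies in 30.754–42.720, so I_lo=151, I_hi=200, C_lo=30.754, C_hi=42.720.
(200−151)/(42.720−30.754) × (39.648−30.754) + 151 = 49/11.966 × 8.894 + 151 ≈ 187.42 → 187.
PM2.5 84.49: bracket 61.66–129.53 → index 51–100; slope 49/67.87, offset 22.83.
AQI = 51 + 49/67.87·22.83 ≈ 67.48 ⇒ 67.
SO₂ 222.42: bracket 158.36–232.13 → index 51–100; slope 49/73.77, offset 64.06.
AQI = 51 + 49/73.77·64.06 ≈ 93.55 ⇒ 94.
O₃: row 0.00000–0.03684 (AQI 0–50). (50−0)·(0.01177−0.00000)/(0.03684−0.00000) + 0 = 50·0.01177/0.03684 + 0 ≈ 15.97 → 16.
Sub-indices: NO₂→363, CO→187, PM2.5→67, SO₂→94, O₃→16. Ranked high→low: 363, 187, 94, 67, 16. Second-highest sub-index = 187.

187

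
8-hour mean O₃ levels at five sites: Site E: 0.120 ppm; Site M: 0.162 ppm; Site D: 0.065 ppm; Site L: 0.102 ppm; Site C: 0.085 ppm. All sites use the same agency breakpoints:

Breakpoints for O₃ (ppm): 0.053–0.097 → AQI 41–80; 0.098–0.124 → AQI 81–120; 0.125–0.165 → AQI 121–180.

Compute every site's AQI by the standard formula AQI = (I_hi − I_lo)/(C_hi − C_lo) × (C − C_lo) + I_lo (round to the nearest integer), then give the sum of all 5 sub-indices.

498

Site E: row 0.098–0.124 (AQI 81–120). (120−81)·(0.120−0.098)/(0.124−0.098) + 81 = 39·0.022/0.026 + 81 ≈ 114.00 → 114.
Site M: 0.162 ∈ [0.125, 0.165] ↔ index [121, 180].
121 + (0.162−0.125)·(180−121)/(0.165−0.125) = 121 + 0.037·59/0.040 ≈ 175.58, so AQI = 176.
Site D: 0.065 lies in 0.053–0.097, so I_lo=41, I_hi=80, C_lo=0.053, C_hi=0.097.
(80−41)/(0.097−0.053) × (0.065−0.053) + 41 = 39/0.044 × 0.012 + 41 ≈ 51.64 → 52.
Site L: row 0.098–0.124 (AQI 81–120). (120−81)·(0.102−0.098)/(0.124−0.098) + 81 = 39·0.004/0.026 + 81 ≈ 87.00 → 87.
Site C: 0.085 lies in 0.053–0.097, so I_lo=41, I_hi=80, C_lo=0.053, C_hi=0.097.
(80−41)/(0.097−0.053) × (0.085−0.053) + 41 = 39/0.044 × 0.032 + 41 ≈ 69.36 → 69.
AQIs: Site E=114, Site M=176, Site D=52, Site L=87, Site C=69. Sum = 114 + 176 + 52 + 87 + 69 = 498.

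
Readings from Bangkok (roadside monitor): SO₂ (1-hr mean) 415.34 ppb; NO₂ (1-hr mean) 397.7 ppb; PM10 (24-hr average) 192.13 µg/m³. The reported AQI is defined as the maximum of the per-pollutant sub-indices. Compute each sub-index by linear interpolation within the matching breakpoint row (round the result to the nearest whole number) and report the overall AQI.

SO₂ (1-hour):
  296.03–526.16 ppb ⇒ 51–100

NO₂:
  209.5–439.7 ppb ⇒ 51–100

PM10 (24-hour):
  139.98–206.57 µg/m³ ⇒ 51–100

SO₂ 415.34: bracket 296.03–526.16 → index 51–100; slope 49/230.13, offset 119.31.
AQI = 51 + 49/230.13·119.31 ≈ 76.40 ⇒ 76.
NO₂: 397.7 lies in 209.5–439.7, so I_lo=51, I_hi=100, C_lo=209.5, C_hi=439.7.
(100−51)/(439.7−209.5) × (397.7−209.5) + 51 = 49/230.2 × 188.2 + 51 ≈ 91.06 → 91.
PM10: row 139.98–206.57 (AQI 51–100). (100−51)·(192.13−139.98)/(206.57−139.98) + 51 = 49·52.15/66.59 + 51 ≈ 89.37 → 89.
Sub-indices: SO₂→76, NO₂→91, PM10→89. Overall AQI = max = 91; dominant pollutant is NO₂.

91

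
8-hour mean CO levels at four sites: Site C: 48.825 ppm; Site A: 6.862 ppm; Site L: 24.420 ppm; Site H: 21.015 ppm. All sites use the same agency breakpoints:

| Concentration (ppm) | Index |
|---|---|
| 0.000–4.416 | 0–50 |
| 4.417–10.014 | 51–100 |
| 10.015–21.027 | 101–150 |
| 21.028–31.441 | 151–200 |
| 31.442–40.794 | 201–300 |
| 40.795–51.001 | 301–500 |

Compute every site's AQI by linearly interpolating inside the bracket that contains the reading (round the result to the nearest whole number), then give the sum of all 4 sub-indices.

Site C: row 40.795–51.001 (AQI 301–500). (500−301)·(48.825−40.795)/(51.001−40.795) + 301 = 199·8.030/10.206 + 301 ≈ 457.57 → 458.
Site A: 6.862 ∈ [4.417, 10.014] ↔ index [51, 100].
51 + (6.862−4.417)·(100−51)/(10.014−4.417) = 51 + 2.445·49/5.597 ≈ 72.41, so AQI = 72.
Site L: 24.420 lies in 21.028–31.441, so I_lo=151, I_hi=200, C_lo=21.028, C_hi=31.441.
(200−151)/(31.441−21.028) × (24.420−21.028) + 151 = 49/10.413 × 3.392 + 151 ≈ 166.96 → 167.
Site H: row 10.015–21.027 (AQI 101–150). (150−101)·(21.015−10.015)/(21.027−10.015) + 101 = 49·11.000/11.012 + 101 ≈ 149.95 → 150.
AQIs: Site C=458, Site A=72, Site L=167, Site H=150. Sum = 458 + 72 + 167 + 150 = 847.

847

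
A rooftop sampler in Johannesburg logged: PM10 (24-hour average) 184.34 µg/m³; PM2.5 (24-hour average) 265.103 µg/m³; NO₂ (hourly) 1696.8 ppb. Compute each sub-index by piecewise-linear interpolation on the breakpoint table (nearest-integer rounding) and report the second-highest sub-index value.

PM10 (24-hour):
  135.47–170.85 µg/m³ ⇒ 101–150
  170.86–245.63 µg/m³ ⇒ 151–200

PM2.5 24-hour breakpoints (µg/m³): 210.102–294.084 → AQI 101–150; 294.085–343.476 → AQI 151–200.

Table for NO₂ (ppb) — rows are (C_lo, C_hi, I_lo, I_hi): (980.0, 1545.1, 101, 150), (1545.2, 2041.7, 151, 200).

160

PM10: 184.34 lies in 170.86–245.63, so I_lo=151, I_hi=200, C_lo=170.86, C_hi=245.63.
(200−151)/(245.63−170.86) × (184.34−170.86) + 151 = 49/74.77 × 13.48 + 151 ≈ 159.83 → 160.
PM2.5: 265.103 ∈ [210.102, 294.084] ↔ index [101, 150].
101 + (265.103−210.102)·(150−101)/(294.084−210.102) = 101 + 55.001·49/83.982 ≈ 133.09, so AQI = 133.
NO₂: 1696.8 ∈ [1545.2, 2041.7] ↔ index [151, 200].
151 + (1696.8−1545.2)·(200−151)/(2041.7−1545.2) = 151 + 151.6·49/496.5 ≈ 165.96, so AQI = 166.
Sub-indices: PM10→160, PM2.5→133, NO₂→166. Ranked high→low: 166, 160, 133. Second-highest sub-index = 160.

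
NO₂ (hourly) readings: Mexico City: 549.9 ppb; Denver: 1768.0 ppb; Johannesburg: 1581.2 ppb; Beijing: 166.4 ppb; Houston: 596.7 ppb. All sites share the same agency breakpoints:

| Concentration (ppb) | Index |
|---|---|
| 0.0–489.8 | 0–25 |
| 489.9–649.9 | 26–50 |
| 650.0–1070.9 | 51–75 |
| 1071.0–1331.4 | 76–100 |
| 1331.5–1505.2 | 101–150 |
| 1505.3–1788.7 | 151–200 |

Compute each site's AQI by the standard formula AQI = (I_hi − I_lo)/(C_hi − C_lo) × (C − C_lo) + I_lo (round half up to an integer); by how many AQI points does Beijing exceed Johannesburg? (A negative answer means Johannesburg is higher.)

Mexico City: 549.9 ∈ [489.9, 649.9] ↔ index [26, 50].
26 + (549.9−489.9)·(50−26)/(649.9−489.9) = 26 + 60.0·24/160.0 ≈ 35.00, so AQI = 35.
Denver: 1768.0 ∈ [1505.3, 1788.7] ↔ index [151, 200].
151 + (1768.0−1505.3)·(200−151)/(1788.7−1505.3) = 151 + 262.7·49/283.4 ≈ 196.42, so AQI = 196.
Johannesburg 1581.2: bracket 1505.3–1788.7 → index 151–200; slope 49/283.4, offset 75.9.
AQI = 151 + 49/283.4·75.9 ≈ 164.12 ⇒ 164.
Beijing 166.4: bracket 0.0–489.8 → index 0–25; slope 25/489.8, offset 166.4.
AQI = 0 + 25/489.8·166.4 ≈ 8.49 ⇒ 8.
Houston: row 489.9–649.9 (AQI 26–50). (50−26)·(596.7−489.9)/(649.9−489.9) + 26 = 24·106.8/160.0 + 26 ≈ 42.02 → 42.
AQIs: Mexico City=35, Denver=196, Johannesburg=164, Beijing=8, Houston=42. Beijing (8) − Johannesburg (164) = -156.

-156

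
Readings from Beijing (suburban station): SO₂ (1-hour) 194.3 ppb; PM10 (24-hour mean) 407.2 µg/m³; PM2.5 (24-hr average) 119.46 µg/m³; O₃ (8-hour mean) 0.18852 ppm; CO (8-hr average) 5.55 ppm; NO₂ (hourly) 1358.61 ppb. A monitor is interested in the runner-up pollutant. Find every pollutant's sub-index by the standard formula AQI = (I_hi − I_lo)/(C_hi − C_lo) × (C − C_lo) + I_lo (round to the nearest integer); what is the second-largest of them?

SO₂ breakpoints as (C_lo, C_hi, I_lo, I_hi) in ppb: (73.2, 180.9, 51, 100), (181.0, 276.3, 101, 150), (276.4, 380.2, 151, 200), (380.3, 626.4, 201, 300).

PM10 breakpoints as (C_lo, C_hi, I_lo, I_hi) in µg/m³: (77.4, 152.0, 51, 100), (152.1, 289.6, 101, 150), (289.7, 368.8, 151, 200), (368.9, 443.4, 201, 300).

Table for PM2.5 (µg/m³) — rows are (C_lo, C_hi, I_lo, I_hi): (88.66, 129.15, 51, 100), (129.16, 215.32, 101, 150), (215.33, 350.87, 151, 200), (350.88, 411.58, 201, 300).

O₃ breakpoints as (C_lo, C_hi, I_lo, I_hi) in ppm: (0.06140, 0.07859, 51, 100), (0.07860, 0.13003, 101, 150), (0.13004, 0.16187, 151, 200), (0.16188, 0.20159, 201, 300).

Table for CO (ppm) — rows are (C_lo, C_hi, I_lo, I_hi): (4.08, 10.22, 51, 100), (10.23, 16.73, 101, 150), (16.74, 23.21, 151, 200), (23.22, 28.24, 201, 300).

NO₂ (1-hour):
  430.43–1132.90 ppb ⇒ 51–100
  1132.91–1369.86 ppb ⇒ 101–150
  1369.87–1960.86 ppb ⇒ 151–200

252

SO₂: row 181.0–276.3 (AQI 101–150). (150−101)·(194.3−181.0)/(276.3−181.0) + 101 = 49·13.3/95.3 + 101 ≈ 107.84 → 108.
PM10: 407.2 ∈ [368.9, 443.4] ↔ index [201, 300].
201 + (407.2−368.9)·(300−201)/(443.4−368.9) = 201 + 38.3·99/74.5 ≈ 251.90, so AQI = 252.
PM2.5: 119.46 lies in 88.66–129.15, so I_lo=51, I_hi=100, C_lo=88.66, C_hi=129.15.
(100−51)/(129.15−88.66) × (119.46−88.66) + 51 = 49/40.49 × 30.80 + 51 ≈ 88.27 → 88.
O₃ 0.18852: bracket 0.16188–0.20159 → index 201–300; slope 99/0.03971, offset 0.02664.
AQI = 201 + 99/0.03971·0.02664 ≈ 267.42 ⇒ 267.
CO: 5.55 lies in 4.08–10.22, so I_lo=51, I_hi=100, C_lo=4.08, C_hi=10.22.
(100−51)/(10.22−4.08) × (5.55−4.08) + 51 = 49/6.14 × 1.47 + 51 ≈ 62.73 → 63.
NO₂: 1358.61 lies in 1132.91–1369.86, so I_lo=101, I_hi=150, C_lo=1132.91, C_hi=1369.86.
(150−101)/(1369.86−1132.91) × (1358.61−1132.91) + 101 = 49/236.95 × 225.70 + 101 ≈ 147.67 → 148.
Sub-indices: SO₂→108, PM10→252, PM2.5→88, O₃→267, CO→63, NO₂→148. Ranked high→low: 267, 252, 148, 108, 88, 63. Second-highest sub-index = 252.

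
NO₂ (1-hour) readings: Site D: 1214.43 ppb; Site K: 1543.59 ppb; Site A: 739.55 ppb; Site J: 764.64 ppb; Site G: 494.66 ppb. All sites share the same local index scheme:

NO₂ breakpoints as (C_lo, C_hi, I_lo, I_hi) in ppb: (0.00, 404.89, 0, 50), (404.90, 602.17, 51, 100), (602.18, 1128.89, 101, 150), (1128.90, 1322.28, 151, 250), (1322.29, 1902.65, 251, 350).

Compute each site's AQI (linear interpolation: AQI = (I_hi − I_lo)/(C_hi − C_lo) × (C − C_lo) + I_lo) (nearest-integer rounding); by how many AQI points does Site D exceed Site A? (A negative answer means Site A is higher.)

81

Site D: row 1128.90–1322.28 (AQI 151–250). (250−151)·(1214.43−1128.90)/(1322.28−1128.90) + 151 = 99·85.53/193.38 + 151 ≈ 194.79 → 195.
Site K: 1543.59 lies in 1322.29–1902.65, so I_lo=251, I_hi=350, C_lo=1322.29, C_hi=1902.65.
(350−251)/(1902.65−1322.29) × (1543.59−1322.29) + 251 = 99/580.36 × 221.30 + 251 ≈ 288.75 → 289.
Site A 739.55: bracket 602.18–1128.89 → index 101–150; slope 49/526.71, offset 137.37.
AQI = 101 + 49/526.71·137.37 ≈ 113.78 ⇒ 114.
Site J 764.64: bracket 602.18–1128.89 → index 101–150; slope 49/526.71, offset 162.46.
AQI = 101 + 49/526.71·162.46 ≈ 116.11 ⇒ 116.
Site G 494.66: bracket 404.90–602.17 → index 51–100; slope 49/197.27, offset 89.76.
AQI = 51 + 49/197.27·89.76 ≈ 73.30 ⇒ 73.
AQIs: Site D=195, Site K=289, Site A=114, Site J=116, Site G=73. Site D (195) − Site A (114) = 81.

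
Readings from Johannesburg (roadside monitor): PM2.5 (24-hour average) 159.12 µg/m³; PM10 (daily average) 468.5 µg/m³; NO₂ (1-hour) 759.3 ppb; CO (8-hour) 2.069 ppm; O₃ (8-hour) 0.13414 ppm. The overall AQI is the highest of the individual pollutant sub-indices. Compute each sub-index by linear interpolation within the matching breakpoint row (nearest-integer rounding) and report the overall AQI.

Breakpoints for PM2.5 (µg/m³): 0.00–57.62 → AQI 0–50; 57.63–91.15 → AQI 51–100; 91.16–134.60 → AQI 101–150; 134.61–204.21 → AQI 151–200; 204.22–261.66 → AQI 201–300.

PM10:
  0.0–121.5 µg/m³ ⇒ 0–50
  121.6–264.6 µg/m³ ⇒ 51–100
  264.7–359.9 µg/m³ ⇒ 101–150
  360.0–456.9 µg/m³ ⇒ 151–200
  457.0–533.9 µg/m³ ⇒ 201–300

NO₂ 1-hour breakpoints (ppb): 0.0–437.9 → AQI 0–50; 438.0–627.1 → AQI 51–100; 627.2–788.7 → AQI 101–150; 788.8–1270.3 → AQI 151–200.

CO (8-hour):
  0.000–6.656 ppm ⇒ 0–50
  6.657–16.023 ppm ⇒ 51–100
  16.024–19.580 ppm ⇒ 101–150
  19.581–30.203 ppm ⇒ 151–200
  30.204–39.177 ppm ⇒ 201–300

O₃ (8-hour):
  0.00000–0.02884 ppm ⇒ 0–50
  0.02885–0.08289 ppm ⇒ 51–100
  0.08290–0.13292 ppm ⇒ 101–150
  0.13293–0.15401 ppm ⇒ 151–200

216

PM2.5: 159.12 lies in 134.61–204.21, so I_lo=151, I_hi=200, C_lo=134.61, C_hi=204.21.
(200−151)/(204.21−134.61) × (159.12−134.61) + 151 = 49/69.60 × 24.51 + 151 ≈ 168.26 → 168.
PM10 468.5: bracket 457.0–533.9 → index 201–300; slope 99/76.9, offset 11.5.
AQI = 201 + 99/76.9·11.5 ≈ 215.80 ⇒ 216.
NO₂: 759.3 ∈ [627.2, 788.7] ↔ index [101, 150].
101 + (759.3−627.2)·(150−101)/(788.7−627.2) = 101 + 132.1·49/161.5 ≈ 141.08, so AQI = 141.
CO: row 0.000–6.656 (AQI 0–50). (50−0)·(2.069−0.000)/(6.656−0.000) + 0 = 50·2.069/6.656 + 0 ≈ 15.54 → 16.
O₃ 0.13414: bracket 0.13293–0.15401 → index 151–200; slope 49/0.02108, offset 0.00121.
AQI = 151 + 49/0.02108·0.00121 ≈ 153.81 ⇒ 154.
Sub-indices: PM2.5→168, PM10→216, NO₂→141, CO→16, O₃→154. Overall AQI = max = 216; dominant pollutant is PM10.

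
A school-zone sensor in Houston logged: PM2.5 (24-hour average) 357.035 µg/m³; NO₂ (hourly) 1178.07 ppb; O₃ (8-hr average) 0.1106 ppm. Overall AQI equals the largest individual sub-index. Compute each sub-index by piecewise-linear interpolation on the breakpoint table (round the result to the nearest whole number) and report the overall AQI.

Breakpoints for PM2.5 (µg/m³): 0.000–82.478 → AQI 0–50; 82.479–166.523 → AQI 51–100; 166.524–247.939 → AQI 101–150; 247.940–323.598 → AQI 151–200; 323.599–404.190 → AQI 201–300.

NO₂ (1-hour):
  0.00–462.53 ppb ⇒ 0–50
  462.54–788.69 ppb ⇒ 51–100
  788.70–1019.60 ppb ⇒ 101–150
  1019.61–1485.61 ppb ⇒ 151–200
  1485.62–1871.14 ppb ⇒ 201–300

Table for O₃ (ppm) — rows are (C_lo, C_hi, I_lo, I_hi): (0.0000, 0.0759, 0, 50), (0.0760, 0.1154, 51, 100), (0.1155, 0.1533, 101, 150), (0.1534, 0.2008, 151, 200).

PM2.5 357.035: bracket 323.599–404.190 → index 201–300; slope 99/80.591, offset 33.436.
AQI = 201 + 99/80.591·33.436 ≈ 242.07 ⇒ 242.
NO₂: 1178.07 lies in 1019.61–1485.61, so I_lo=151, I_hi=200, C_lo=1019.61, C_hi=1485.61.
(200−151)/(1485.61−1019.61) × (1178.07−1019.61) + 151 = 49/466.00 × 158.46 + 151 ≈ 167.66 → 168.
O₃: 0.1106 ∈ [0.0760, 0.1154] ↔ index [51, 100].
51 + (0.1106−0.0760)·(100−51)/(0.1154−0.0760) = 51 + 0.0346·49/0.0394 ≈ 94.03, so AQI = 94.
Sub-indices: PM2.5→242, NO₂→168, O₃→94. Overall AQI = max = 242; dominant pollutant is PM2.5.

242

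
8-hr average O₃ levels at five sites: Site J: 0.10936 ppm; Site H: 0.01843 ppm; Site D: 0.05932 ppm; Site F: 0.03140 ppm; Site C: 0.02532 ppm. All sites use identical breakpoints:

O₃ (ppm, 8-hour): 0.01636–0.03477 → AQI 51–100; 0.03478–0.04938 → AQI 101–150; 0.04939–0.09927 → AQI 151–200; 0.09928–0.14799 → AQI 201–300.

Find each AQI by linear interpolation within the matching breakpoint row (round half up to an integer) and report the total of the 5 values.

605

Site J: 0.10936 ∈ [0.09928, 0.14799] ↔ index [201, 300].
201 + (0.10936−0.09928)·(300−201)/(0.14799−0.09928) = 201 + 0.01008·99/0.04871 ≈ 221.49, so AQI = 221.
Site H: row 0.01636–0.03477 (AQI 51–100). (100−51)·(0.01843−0.01636)/(0.03477−0.01636) + 51 = 49·0.00207/0.01841 + 51 ≈ 56.51 → 57.
Site D: 0.05932 lies in 0.04939–0.09927, so I_lo=151, I_hi=200, C_lo=0.04939, C_hi=0.09927.
(200−151)/(0.09927−0.04939) × (0.05932−0.04939) + 151 = 49/0.04988 × 0.00993 + 151 ≈ 160.75 → 161.
Site F: 0.03140 ∈ [0.01636, 0.03477] ↔ index [51, 100].
51 + (0.03140−0.01636)·(100−51)/(0.03477−0.01636) = 51 + 0.01504·49/0.01841 ≈ 91.03, so AQI = 91.
Site C: row 0.01636–0.03477 (AQI 51–100). (100−51)·(0.02532−0.01636)/(0.03477−0.01636) + 51 = 49·0.00896/0.01841 + 51 ≈ 74.85 → 75.
AQIs: Site J=221, Site H=57, Site D=161, Site F=91, Site C=75. Sum = 221 + 57 + 161 + 91 + 75 = 605.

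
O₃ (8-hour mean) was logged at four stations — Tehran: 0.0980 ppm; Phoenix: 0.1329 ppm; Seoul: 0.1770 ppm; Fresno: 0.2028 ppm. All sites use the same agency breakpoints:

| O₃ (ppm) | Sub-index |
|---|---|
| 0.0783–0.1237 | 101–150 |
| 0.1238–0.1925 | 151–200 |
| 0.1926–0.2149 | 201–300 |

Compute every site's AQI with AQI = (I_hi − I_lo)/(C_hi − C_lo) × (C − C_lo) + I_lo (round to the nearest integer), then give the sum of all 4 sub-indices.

714

Tehran: 0.0980 ∈ [0.0783, 0.1237] ↔ index [101, 150].
101 + (0.0980−0.0783)·(150−101)/(0.1237−0.0783) = 101 + 0.0197·49/0.0454 ≈ 122.26, so AQI = 122.
Phoenix 0.1329: bracket 0.1238–0.1925 → index 151–200; slope 49/0.0687, offset 0.0091.
AQI = 151 + 49/0.0687·0.0091 ≈ 157.49 ⇒ 157.
Seoul: row 0.1238–0.1925 (AQI 151–200). (200−151)·(0.1770−0.1238)/(0.1925−0.1238) + 151 = 49·0.0532/0.0687 + 151 ≈ 188.94 → 189.
Fresno 0.2028: bracket 0.1926–0.2149 → index 201–300; slope 99/0.0223, offset 0.0102.
AQI = 201 + 99/0.0223·0.0102 ≈ 246.28 ⇒ 246.
AQIs: Tehran=122, Phoenix=157, Seoul=189, Fresno=246. Sum = 122 + 157 + 189 + 246 = 714.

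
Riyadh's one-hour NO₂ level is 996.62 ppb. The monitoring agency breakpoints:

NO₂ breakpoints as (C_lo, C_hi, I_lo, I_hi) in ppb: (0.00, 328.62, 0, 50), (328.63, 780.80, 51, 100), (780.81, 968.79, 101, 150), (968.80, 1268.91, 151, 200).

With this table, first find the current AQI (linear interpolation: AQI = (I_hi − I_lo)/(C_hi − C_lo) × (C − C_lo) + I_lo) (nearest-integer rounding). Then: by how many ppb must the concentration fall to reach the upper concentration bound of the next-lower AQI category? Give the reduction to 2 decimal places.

NO₂: row 968.80–1268.91 (AQI 151–200). (200−151)·(996.62−968.80)/(1268.91−968.80) + 151 = 49·27.82/300.11 + 151 ≈ 155.54 → 156.
Current AQI 156 is in the Unhealthy range (151–200). The next-lower category tops out at AQI 150, whose upper concentration bound is 968.79 ppb.
Reduction needed = 996.62 − 968.79 = 27.83 ppb.

27.83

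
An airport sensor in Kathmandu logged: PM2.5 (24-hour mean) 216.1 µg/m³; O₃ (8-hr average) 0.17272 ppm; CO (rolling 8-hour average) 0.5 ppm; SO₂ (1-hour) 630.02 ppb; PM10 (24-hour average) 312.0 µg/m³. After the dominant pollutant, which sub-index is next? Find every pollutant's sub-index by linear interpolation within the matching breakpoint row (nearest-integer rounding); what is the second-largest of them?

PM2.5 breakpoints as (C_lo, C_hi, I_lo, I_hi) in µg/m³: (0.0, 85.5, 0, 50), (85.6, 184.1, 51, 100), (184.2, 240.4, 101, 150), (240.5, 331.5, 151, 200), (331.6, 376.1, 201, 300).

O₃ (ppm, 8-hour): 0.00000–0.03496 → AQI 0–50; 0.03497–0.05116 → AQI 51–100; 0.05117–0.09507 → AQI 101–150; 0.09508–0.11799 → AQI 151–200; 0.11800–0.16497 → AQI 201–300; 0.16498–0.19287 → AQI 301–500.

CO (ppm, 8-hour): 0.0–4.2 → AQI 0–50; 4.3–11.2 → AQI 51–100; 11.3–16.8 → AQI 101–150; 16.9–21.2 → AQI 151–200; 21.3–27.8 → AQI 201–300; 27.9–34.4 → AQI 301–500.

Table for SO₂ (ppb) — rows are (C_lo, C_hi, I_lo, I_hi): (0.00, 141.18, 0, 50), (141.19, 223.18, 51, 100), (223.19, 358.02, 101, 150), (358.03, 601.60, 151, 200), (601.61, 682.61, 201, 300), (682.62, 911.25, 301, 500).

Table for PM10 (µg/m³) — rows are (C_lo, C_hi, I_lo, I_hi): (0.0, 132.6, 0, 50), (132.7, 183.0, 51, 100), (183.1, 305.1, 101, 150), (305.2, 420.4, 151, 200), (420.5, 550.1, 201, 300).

PM2.5 216.1: bracket 184.2–240.4 → index 101–150; slope 49/56.2, offset 31.9.
AQI = 101 + 49/56.2·31.9 ≈ 128.81 ⇒ 129.
O₃: 0.17272 lies in 0.16498–0.19287, so I_lo=301, I_hi=500, C_lo=0.16498, C_hi=0.19287.
(500−301)/(0.19287−0.16498) × (0.17272−0.16498) + 301 = 199/0.02789 × 0.00774 + 301 ≈ 356.23 → 356.
CO: 0.5 ∈ [0.0, 4.2] ↔ index [0, 50].
0 + (0.5−0.0)·(50−0)/(4.2−0.0) = 0 + 0.5·50/4.2 ≈ 5.95, so AQI = 6.
SO₂: 630.02 lies in 601.61–682.61, so I_lo=201, I_hi=300, C_lo=601.61, C_hi=682.61.
(300−201)/(682.61−601.61) × (630.02−601.61) + 201 = 99/81.00 × 28.41 + 201 ≈ 235.72 → 236.
PM10: row 305.2–420.4 (AQI 151–200). (200−151)·(312.0−305.2)/(420.4−305.2) + 151 = 49·6.8/115.2 + 151 ≈ 153.89 → 154.
Sub-indices: PM2.5→129, O₃→356, CO→6, SO₂→236, PM10→154. Ranked high→low: 356, 236, 154, 129, 6. Second-highest sub-index = 236.

236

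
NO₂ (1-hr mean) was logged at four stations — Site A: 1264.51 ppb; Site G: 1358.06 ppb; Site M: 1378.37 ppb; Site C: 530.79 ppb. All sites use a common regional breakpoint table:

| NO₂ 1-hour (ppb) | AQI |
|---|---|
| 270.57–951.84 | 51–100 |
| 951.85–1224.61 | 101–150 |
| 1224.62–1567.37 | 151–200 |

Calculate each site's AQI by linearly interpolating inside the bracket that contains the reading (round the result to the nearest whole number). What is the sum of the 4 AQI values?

Site A: 1264.51 ∈ [1224.62, 1567.37] ↔ index [151, 200].
151 + (1264.51−1224.62)·(200−151)/(1567.37−1224.62) = 151 + 39.89·49/342.75 ≈ 156.70, so AQI = 157.
Site G 1358.06: bracket 1224.62–1567.37 → index 151–200; slope 49/342.75, offset 133.44.
AQI = 151 + 49/342.75·133.44 ≈ 170.08 ⇒ 170.
Site M: 1378.37 lies in 1224.62–1567.37, so I_lo=151, I_hi=200, C_lo=1224.62, C_hi=1567.37.
(200−151)/(1567.37−1224.62) × (1378.37−1224.62) + 151 = 49/342.75 × 153.75 + 151 ≈ 172.98 → 173.
Site C: row 270.57–951.84 (AQI 51–100). (100−51)·(530.79−270.57)/(951.84−270.57) + 51 = 49·260.22/681.27 + 51 ≈ 69.72 → 70.
AQIs: Site A=157, Site G=170, Site M=173, Site C=70. Sum = 157 + 170 + 173 + 70 = 570.

570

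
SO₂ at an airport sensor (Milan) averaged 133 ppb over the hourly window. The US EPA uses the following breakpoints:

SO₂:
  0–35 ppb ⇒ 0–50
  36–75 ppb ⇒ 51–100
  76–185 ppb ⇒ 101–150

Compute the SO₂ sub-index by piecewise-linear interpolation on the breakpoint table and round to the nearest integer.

SO₂: row 76–185 (AQI 101–150). (150−101)·(133−76)/(185−76) + 101 = 49·57/109 + 101 ≈ 126.62 → 127.

127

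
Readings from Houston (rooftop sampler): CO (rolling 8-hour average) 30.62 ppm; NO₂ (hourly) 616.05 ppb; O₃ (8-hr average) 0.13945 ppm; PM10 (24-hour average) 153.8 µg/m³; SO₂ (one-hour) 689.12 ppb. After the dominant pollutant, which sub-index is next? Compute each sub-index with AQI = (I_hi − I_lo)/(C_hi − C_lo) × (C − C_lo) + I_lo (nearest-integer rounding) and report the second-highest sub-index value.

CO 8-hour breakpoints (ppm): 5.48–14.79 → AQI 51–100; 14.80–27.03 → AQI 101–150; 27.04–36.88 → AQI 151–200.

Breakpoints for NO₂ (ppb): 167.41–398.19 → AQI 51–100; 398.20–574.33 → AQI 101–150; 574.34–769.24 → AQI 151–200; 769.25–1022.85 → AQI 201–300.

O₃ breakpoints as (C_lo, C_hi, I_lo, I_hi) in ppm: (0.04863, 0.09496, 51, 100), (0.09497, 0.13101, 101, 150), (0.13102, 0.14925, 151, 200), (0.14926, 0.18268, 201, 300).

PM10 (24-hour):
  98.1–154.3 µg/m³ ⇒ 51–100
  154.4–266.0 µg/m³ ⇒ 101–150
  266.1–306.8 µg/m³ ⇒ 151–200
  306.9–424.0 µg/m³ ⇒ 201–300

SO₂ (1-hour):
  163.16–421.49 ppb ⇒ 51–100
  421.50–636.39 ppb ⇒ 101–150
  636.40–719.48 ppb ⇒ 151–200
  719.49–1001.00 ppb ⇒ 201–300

174

CO: 30.62 lies in 27.04–36.88, so I_lo=151, I_hi=200, C_lo=27.04, C_hi=36.88.
(200−151)/(36.88−27.04) × (30.62−27.04) + 151 = 49/9.84 × 3.58 + 151 ≈ 168.83 → 169.
NO₂: row 574.34–769.24 (AQI 151–200). (200−151)·(616.05−574.34)/(769.24−574.34) + 151 = 49·41.71/194.90 + 151 ≈ 161.49 → 161.
O₃: 0.13945 lies in 0.13102–0.14925, so I_lo=151, I_hi=200, C_lo=0.13102, C_hi=0.14925.
(200−151)/(0.14925−0.13102) × (0.13945−0.13102) + 151 = 49/0.01823 × 0.00843 + 151 ≈ 173.66 → 174.
PM10: 153.8 ∈ [98.1, 154.3] ↔ index [51, 100].
51 + (153.8−98.1)·(100−51)/(154.3−98.1) = 51 + 55.7·49/56.2 ≈ 99.56, so AQI = 100.
SO₂: row 636.40–719.48 (AQI 151–200). (200−151)·(689.12−636.40)/(719.48−636.40) + 151 = 49·52.72/83.08 + 151 ≈ 182.09 → 182.
Sub-indices: CO→169, NO₂→161, O₃→174, PM10→100, SO₂→182. Ranked high→low: 182, 174, 169, 161, 100. Second-highest sub-index = 174.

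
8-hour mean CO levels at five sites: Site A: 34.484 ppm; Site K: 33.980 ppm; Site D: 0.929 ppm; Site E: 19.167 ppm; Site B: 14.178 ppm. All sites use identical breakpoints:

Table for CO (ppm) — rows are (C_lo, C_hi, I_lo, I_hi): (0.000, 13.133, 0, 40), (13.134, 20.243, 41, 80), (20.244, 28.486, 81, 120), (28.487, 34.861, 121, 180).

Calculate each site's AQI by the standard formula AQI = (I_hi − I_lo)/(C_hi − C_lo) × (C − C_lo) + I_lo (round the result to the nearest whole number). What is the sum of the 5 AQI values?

Site A: row 28.487–34.861 (AQI 121–180). (180−121)·(34.484−28.487)/(34.861−28.487) + 121 = 59·5.997/6.374 + 121 ≈ 176.51 → 177.
Site K: 33.980 lies in 28.487–34.861, so I_lo=121, I_hi=180, C_lo=28.487, C_hi=34.861.
(180−121)/(34.861−28.487) × (33.980−28.487) + 121 = 59/6.374 × 5.493 + 121 ≈ 171.85 → 172.
Site D: row 0.000–13.133 (AQI 0–40). (40−0)·(0.929−0.000)/(13.133−0.000) + 0 = 40·0.929/13.133 + 0 ≈ 2.83 → 3.
Site E: 19.167 lies in 13.134–20.243, so I_lo=41, I_hi=80, C_lo=13.134, C_hi=20.243.
(80−41)/(20.243−13.134) × (19.167−13.134) + 41 = 39/7.109 × 6.033 + 41 ≈ 74.10 → 74.
Site B: row 13.134–20.243 (AQI 41–80). (80−41)·(14.178−13.134)/(20.243−13.134) + 41 = 39·1.044/7.109 + 41 ≈ 46.73 → 47.
AQIs: Site A=177, Site K=172, Site D=3, Site E=74, Site B=47. Sum = 177 + 172 + 3 + 74 + 47 = 473.

473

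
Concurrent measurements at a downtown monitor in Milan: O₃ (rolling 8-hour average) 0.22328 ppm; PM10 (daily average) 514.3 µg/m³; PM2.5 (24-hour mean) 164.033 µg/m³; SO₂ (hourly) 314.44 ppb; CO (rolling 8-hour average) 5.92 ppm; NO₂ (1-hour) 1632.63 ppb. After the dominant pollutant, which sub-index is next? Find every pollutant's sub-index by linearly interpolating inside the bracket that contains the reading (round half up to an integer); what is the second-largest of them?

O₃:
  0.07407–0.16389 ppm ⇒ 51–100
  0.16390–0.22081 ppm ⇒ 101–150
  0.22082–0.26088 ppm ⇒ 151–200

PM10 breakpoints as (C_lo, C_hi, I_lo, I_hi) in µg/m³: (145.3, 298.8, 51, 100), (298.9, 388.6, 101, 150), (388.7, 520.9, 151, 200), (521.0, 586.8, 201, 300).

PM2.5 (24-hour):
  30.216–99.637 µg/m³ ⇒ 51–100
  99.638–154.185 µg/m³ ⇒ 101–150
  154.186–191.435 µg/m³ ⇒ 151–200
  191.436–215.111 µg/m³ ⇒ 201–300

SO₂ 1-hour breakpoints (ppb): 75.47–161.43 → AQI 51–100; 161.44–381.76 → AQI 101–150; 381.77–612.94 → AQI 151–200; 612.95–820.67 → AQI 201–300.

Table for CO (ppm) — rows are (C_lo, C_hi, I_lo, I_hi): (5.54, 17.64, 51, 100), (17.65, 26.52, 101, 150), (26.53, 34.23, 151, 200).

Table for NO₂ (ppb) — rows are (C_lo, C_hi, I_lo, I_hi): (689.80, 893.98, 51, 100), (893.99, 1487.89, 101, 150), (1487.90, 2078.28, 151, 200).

O₃: 0.22328 lies in 0.22082–0.26088, so I_lo=151, I_hi=200, C_lo=0.22082, C_hi=0.26088.
(200−151)/(0.26088−0.22082) × (0.22328−0.22082) + 151 = 49/0.04006 × 0.00246 + 151 ≈ 154.01 → 154.
PM10: 514.3 lies in 388.7–520.9, so I_lo=151, I_hi=200, C_lo=388.7, C_hi=520.9.
(200−151)/(520.9−388.7) × (514.3−388.7) + 151 = 49/132.2 × 125.6 + 151 ≈ 197.55 → 198.
PM2.5: 164.033 lies in 154.186–191.435, so I_lo=151, I_hi=200, C_lo=154.186, C_hi=191.435.
(200−151)/(191.435−154.186) × (164.033−154.186) + 151 = 49/37.249 × 9.847 + 151 ≈ 163.95 → 164.
SO₂: 314.44 lies in 161.44–381.76, so I_lo=101, I_hi=150, C_lo=161.44, C_hi=381.76.
(150−101)/(381.76−161.44) × (314.44−161.44) + 101 = 49/220.32 × 153.00 + 101 ≈ 135.03 → 135.
CO: 5.92 lies in 5.54–17.64, so I_lo=51, I_hi=100, C_lo=5.54, C_hi=17.64.
(100−51)/(17.64−5.54) × (5.92−5.54) + 51 = 49/12.10 × 0.38 + 51 ≈ 52.54 → 53.
NO₂: 1632.63 lies in 1487.90–2078.28, so I_lo=151, I_hi=200, C_lo=1487.90, C_hi=2078.28.
(200−151)/(2078.28−1487.90) × (1632.63−1487.90) + 151 = 49/590.38 × 144.73 + 151 ≈ 163.01 → 163.
Sub-indices: O₃→154, PM10→198, PM2.5→164, SO₂→135, CO→53, NO₂→163. Ranked high→low: 198, 164, 163, 154, 135, 53. Second-highest sub-index = 164.

164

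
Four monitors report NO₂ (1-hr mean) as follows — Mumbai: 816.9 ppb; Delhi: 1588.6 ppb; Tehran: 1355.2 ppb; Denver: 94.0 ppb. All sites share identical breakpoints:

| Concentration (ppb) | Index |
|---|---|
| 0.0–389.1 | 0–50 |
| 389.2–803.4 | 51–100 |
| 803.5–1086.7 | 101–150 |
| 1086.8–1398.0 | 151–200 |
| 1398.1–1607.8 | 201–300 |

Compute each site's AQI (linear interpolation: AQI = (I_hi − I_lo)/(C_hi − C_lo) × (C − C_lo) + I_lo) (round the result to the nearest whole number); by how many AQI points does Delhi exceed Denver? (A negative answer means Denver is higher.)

Mumbai: row 803.5–1086.7 (AQI 101–150). (150−101)·(816.9−803.5)/(1086.7−803.5) + 101 = 49·13.4/283.2 + 101 ≈ 103.32 → 103.
Delhi 1588.6: bracket 1398.1–1607.8 → index 201–300; slope 99/209.7, offset 190.5.
AQI = 201 + 99/209.7·190.5 ≈ 290.94 ⇒ 291.
Tehran 1355.2: bracket 1086.8–1398.0 → index 151–200; slope 49/311.2, offset 268.4.
AQI = 151 + 49/311.2·268.4 ≈ 193.26 ⇒ 193.
Denver: 94.0 ∈ [0.0, 389.1] ↔ index [0, 50].
0 + (94.0−0.0)·(50−0)/(389.1−0.0) = 0 + 94.0·50/389.1 ≈ 12.08, so AQI = 12.
AQIs: Mumbai=103, Delhi=291, Tehran=193, Denver=12. Delhi (291) − Denver (12) = 279.

279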